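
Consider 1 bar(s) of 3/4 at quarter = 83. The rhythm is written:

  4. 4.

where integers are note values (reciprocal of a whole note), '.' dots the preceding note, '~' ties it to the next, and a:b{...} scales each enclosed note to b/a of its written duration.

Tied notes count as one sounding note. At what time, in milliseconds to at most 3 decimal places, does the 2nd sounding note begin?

1. 0.0ms @ 0 + 1084.337ms (3/2)
2. 1084.337ms @ 3/2 + 1084.337ms (3/2)

note 2 onset = 3/2b = 1084.337ms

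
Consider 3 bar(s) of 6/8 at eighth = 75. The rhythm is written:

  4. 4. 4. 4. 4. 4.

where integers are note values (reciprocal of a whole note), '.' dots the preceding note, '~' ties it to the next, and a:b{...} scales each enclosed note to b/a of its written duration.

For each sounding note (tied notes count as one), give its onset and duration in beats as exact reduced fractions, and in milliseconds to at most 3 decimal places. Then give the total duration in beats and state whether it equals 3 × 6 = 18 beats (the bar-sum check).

1) 0.0ms=0b +2400.0ms=3b
2) 2400.0ms=3b +2400.0ms=3b
3) 4800.0ms=6b +2400.0ms=3b
4) 7200.0ms=9b +2400.0ms=3b
5) 9600.0ms=12b +2400.0ms=3b
6) 12000.0ms=15b +2400.0ms=3b
Σ=18b of 18 (75bpm 6/8) — PASS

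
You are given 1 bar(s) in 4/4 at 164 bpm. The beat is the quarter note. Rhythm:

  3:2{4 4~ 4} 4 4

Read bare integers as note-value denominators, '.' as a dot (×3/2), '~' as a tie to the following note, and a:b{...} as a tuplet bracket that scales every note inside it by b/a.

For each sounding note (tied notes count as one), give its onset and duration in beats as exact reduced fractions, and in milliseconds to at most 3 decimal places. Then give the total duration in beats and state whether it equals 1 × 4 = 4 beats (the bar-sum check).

1) 0.0ms=0b +243.902ms=2/3b
2) 243.902ms=2/3b +487.805ms=4/3b
3) 731.707ms=2b +365.854ms=1b
4) 1097.561ms=3b +365.854ms=1b
Σ=4b of 4 (164bpm 4/4) — PASS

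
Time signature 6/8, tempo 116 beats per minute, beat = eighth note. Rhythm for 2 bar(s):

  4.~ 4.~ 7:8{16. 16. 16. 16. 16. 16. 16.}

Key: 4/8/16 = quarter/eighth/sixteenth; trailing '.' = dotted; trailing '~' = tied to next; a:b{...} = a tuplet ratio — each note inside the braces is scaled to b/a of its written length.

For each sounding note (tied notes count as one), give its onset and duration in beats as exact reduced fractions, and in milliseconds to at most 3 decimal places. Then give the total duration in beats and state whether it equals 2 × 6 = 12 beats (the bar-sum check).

1) 0.0ms=0b +3546.798ms=48/7b
2) 3546.798ms=48/7b +443.35ms=6/7b
3) 3990.148ms=54/7b +443.35ms=6/7b
4) 4433.498ms=60/7b +443.35ms=6/7b
5) 4876.847ms=66/7b +443.35ms=6/7b
6) 5320.197ms=72/7b +443.35ms=6/7b
7) 5763.547ms=78/7b +443.35ms=6/7b
Σ=12b of 12 (116bpm 6/8) — PASS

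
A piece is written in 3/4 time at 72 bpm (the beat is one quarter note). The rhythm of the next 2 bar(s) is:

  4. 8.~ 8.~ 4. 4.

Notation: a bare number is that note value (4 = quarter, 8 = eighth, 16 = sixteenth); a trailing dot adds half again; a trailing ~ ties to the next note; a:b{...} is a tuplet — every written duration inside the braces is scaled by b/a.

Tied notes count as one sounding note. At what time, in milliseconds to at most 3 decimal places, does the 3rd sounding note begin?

note 3 onset = 9/2b = 3750.0ms

1. 0.0ms @ 0 + 1250.0ms (3/2)
2. 1250.0ms @ 3/2 + 2500.0ms (3)
3. 3750.0ms @ 9/2 + 1250.0ms (3/2)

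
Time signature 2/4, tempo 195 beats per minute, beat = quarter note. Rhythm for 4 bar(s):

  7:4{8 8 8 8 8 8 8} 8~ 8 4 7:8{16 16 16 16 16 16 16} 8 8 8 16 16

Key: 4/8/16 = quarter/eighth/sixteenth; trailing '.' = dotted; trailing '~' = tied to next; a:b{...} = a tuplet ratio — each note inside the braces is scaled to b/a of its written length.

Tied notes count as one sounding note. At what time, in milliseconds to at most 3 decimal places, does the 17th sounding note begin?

note 17 onset = 6b = 1846.154ms

1. 0.0ms @ 0 + 87.912ms (2/7)
2. 87.912ms @ 2/7 + 87.912ms (2/7)
3. 175.824ms @ 4/7 + 87.912ms (2/7)
4. 263.736ms @ 6/7 + 87.912ms (2/7)
5. 351.648ms @ 8/7 + 87.912ms (2/7)
6. 439.56ms @ 10/7 + 87.912ms (2/7)
7. 527.473ms @ 12/7 + 87.912ms (2/7)
8. 615.385ms @ 2 + 307.692ms (1)
9. 923.077ms @ 3 + 307.692ms (1)
10. 1230.769ms @ 4 + 87.912ms (2/7)
11. 1318.681ms @ 30/7 + 87.912ms (2/7)
12. 1406.593ms @ 32/7 + 87.912ms (2/7)
13. 1494.505ms @ 34/7 + 87.912ms (2/7)
14. 1582.418ms @ 36/7 + 87.912ms (2/7)
15. 1670.33ms @ 38/7 + 87.912ms (2/7)
16. 1758.242ms @ 40/7 + 87.912ms (2/7)
17. 1846.154ms @ 6 + 153.846ms (1/2)
18. 2000.0ms @ 13/2 + 153.846ms (1/2)
19. 2153.846ms @ 7 + 153.846ms (1/2)
20. 2307.692ms @ 15/2 + 76.923ms (1/4)
21. 2384.615ms @ 31/4 + 76.923ms (1/4)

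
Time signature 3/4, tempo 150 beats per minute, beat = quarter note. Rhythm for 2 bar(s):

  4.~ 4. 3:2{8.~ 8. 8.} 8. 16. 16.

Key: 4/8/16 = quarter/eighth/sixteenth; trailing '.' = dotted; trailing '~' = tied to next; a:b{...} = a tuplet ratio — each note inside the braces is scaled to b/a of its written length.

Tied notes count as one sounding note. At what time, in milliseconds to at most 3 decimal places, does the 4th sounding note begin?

note 4 onset = 9/2b = 1800.0ms

1. 0.0ms @ 0 + 1200.0ms (3)
2. 1200.0ms @ 3 + 400.0ms (1)
3. 1600.0ms @ 4 + 200.0ms (1/2)
4. 1800.0ms @ 9/2 + 300.0ms (3/4)
5. 2100.0ms @ 21/4 + 150.0ms (3/8)
6. 2250.0ms @ 45/8 + 150.0ms (3/8)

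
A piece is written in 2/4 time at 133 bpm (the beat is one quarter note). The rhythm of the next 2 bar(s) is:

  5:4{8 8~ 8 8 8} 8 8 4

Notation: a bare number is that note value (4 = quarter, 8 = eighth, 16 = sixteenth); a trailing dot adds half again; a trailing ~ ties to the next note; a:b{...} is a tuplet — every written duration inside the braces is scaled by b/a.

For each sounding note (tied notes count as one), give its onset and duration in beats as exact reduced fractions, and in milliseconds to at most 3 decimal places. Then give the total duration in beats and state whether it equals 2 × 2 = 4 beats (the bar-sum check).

1) 0.0ms=0b +180.451ms=2/5b
2) 180.451ms=2/5b +360.902ms=4/5b
3) 541.353ms=6/5b +180.451ms=2/5b
4) 721.805ms=8/5b +180.451ms=2/5b
5) 902.256ms=2b +225.564ms=1/2b
6) 1127.82ms=5/2b +225.564ms=1/2b
7) 1353.383ms=3b +451.128ms=1b
Σ=4b of 4 (133bpm 2/4) — PASS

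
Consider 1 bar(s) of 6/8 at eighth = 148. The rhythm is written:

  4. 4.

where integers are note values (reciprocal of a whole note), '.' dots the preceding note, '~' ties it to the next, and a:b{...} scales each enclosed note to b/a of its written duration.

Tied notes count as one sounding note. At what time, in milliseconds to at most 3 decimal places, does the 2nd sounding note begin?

note 2 onset = 3b = 1216.216ms

1. 0.0ms @ 0 + 1216.216ms (3)
2. 1216.216ms @ 3 + 1216.216ms (3)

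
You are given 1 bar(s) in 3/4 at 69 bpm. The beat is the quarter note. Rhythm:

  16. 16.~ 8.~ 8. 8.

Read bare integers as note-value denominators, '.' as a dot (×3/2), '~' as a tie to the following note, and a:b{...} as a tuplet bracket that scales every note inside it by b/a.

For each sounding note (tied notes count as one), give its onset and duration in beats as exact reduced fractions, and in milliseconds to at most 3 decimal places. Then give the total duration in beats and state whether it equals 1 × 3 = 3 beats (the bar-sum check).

1) 0.0ms=0b +326.087ms=3/8b
2) 326.087ms=3/8b +1630.435ms=15/8b
3) 1956.522ms=9/4b +652.174ms=3/4b
Σ=3b of 3 (69bpm 3/4) — PASS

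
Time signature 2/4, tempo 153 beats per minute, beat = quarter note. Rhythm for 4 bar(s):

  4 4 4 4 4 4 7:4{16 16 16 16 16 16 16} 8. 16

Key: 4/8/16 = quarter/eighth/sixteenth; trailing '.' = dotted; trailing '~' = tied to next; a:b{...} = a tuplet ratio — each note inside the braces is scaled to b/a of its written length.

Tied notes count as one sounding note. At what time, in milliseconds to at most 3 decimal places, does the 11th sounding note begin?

1. 0.0ms @ 0 + 392.157ms (1)
2. 392.157ms @ 1 + 392.157ms (1)
3. 784.314ms @ 2 + 392.157ms (1)
4. 1176.471ms @ 3 + 392.157ms (1)
5. 1568.627ms @ 4 + 392.157ms (1)
6. 1960.784ms @ 5 + 392.157ms (1)
7. 2352.941ms @ 6 + 56.022ms (1/7)
8. 2408.964ms @ 43/7 + 56.022ms (1/7)
9. 2464.986ms @ 44/7 + 56.022ms (1/7)
10. 2521.008ms @ 45/7 + 56.022ms (1/7)
11. 2577.031ms @ 46/7 + 56.022ms (1/7)
12. 2633.053ms @ 47/7 + 56.022ms (1/7)
13. 2689.076ms @ 48/7 + 56.022ms (1/7)
14. 2745.098ms @ 7 + 294.118ms (3/4)
15. 3039.216ms @ 31/4 + 98.039ms (1/4)

note 11 onset = 46/7b = 2577.031ms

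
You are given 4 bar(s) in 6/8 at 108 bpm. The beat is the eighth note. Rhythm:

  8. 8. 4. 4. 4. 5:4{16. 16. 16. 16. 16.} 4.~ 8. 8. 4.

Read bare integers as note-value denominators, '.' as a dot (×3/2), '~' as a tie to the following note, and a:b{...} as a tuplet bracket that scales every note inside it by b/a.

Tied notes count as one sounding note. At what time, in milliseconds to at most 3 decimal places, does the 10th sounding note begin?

note 10 onset = 72/5b = 8000.0ms

1. 0.0ms @ 0 + 833.333ms (3/2)
2. 833.333ms @ 3/2 + 833.333ms (3/2)
3. 1666.667ms @ 3 + 1666.667ms (3)
4. 3333.333ms @ 6 + 1666.667ms (3)
5. 5000.0ms @ 9 + 1666.667ms (3)
6. 6666.667ms @ 12 + 333.333ms (3/5)
7. 7000.0ms @ 63/5 + 333.333ms (3/5)
8. 7333.333ms @ 66/5 + 333.333ms (3/5)
9. 7666.667ms @ 69/5 + 333.333ms (3/5)
10. 8000.0ms @ 72/5 + 333.333ms (3/5)
11. 8333.333ms @ 15 + 2500.0ms (9/2)
12. 10833.333ms @ 39/2 + 833.333ms (3/2)
13. 11666.667ms @ 21 + 1666.667ms (3)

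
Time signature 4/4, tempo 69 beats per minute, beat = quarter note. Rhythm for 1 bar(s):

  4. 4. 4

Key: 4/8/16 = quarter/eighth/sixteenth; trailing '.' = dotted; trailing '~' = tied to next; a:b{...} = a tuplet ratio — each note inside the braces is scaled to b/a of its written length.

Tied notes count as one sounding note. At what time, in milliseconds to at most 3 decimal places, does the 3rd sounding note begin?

1. 0.0ms @ 0 + 1304.348ms (3/2)
2. 1304.348ms @ 3/2 + 1304.348ms (3/2)
3. 2608.696ms @ 3 + 869.565ms (1)

note 3 onset = 3b = 2608.696ms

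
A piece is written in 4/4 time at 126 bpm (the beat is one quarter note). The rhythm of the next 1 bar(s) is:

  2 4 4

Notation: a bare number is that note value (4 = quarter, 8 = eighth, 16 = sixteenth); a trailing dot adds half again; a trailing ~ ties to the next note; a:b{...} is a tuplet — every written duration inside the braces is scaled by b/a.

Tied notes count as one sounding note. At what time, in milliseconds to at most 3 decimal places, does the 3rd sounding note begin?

note 3 onset = 3b = 1428.571ms

1. 0.0ms @ 0 + 952.381ms (2)
2. 952.381ms @ 2 + 476.19ms (1)
3. 1428.571ms @ 3 + 476.19ms (1)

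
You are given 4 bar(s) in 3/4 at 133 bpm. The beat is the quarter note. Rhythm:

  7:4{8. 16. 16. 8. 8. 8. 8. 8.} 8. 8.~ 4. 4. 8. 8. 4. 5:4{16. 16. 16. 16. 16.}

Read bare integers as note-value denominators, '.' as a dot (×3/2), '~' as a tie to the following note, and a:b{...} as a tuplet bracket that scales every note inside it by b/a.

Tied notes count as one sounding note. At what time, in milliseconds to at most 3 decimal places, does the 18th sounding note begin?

note 18 onset = 57/5b = 5142.857ms

1. 0.0ms @ 0 + 193.34ms (3/7)
2. 193.34ms @ 3/7 + 96.67ms (3/14)
3. 290.011ms @ 9/14 + 96.67ms (3/14)
4. 386.681ms @ 6/7 + 193.34ms (3/7)
5. 580.021ms @ 9/7 + 193.34ms (3/7)
6. 773.362ms @ 12/7 + 193.34ms (3/7)
7. 966.702ms @ 15/7 + 193.34ms (3/7)
8. 1160.043ms @ 18/7 + 193.34ms (3/7)
9. 1353.383ms @ 3 + 338.346ms (3/4)
10. 1691.729ms @ 15/4 + 1015.038ms (9/4)
11. 2706.767ms @ 6 + 676.692ms (3/2)
12. 3383.459ms @ 15/2 + 338.346ms (3/4)
13. 3721.805ms @ 33/4 + 338.346ms (3/4)
14. 4060.15ms @ 9 + 676.692ms (3/2)
15. 4736.842ms @ 21/2 + 135.338ms (3/10)
16. 4872.18ms @ 54/5 + 135.338ms (3/10)
17. 5007.519ms @ 111/10 + 135.338ms (3/10)
18. 5142.857ms @ 57/5 + 135.338ms (3/10)
19. 5278.195ms @ 117/10 + 135.338ms (3/10)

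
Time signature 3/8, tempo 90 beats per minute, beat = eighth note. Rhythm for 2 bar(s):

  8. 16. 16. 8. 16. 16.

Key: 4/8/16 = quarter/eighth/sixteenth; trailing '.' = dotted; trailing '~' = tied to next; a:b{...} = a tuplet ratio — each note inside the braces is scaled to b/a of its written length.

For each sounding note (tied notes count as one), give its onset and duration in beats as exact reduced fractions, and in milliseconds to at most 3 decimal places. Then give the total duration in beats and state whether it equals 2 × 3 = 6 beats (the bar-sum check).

1) 0.0ms=0b +1000.0ms=3/2b
2) 1000.0ms=3/2b +500.0ms=3/4b
3) 1500.0ms=9/4b +500.0ms=3/4b
4) 2000.0ms=3b +1000.0ms=3/2b
5) 3000.0ms=9/2b +500.0ms=3/4b
6) 3500.0ms=21/4b +500.0ms=3/4b
Σ=6b of 6 (90bpm 3/8) — PASS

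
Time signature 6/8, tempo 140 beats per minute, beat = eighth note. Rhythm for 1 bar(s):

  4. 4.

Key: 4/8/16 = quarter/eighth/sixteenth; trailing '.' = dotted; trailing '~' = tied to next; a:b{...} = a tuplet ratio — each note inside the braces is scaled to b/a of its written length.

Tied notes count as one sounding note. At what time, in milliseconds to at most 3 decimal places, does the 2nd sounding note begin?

note 2 onset = 3b = 1285.714ms

1. 0.0ms @ 0 + 1285.714ms (3)
2. 1285.714ms @ 3 + 1285.714ms (3)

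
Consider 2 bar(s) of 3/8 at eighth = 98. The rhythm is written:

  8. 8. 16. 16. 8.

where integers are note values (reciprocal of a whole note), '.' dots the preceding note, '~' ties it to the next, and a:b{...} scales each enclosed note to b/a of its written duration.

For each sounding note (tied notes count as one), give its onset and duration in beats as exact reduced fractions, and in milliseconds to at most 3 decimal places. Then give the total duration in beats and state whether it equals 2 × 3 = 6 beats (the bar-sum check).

1) 0.0ms=0b +918.367ms=3/2b
2) 918.367ms=3/2b +918.367ms=3/2b
3) 1836.735ms=3b +459.184ms=3/4b
4) 2295.918ms=15/4b +459.184ms=3/4b
5) 2755.102ms=9/2b +918.367ms=3/2b
Σ=6b of 6 (98bpm 3/8) — PASS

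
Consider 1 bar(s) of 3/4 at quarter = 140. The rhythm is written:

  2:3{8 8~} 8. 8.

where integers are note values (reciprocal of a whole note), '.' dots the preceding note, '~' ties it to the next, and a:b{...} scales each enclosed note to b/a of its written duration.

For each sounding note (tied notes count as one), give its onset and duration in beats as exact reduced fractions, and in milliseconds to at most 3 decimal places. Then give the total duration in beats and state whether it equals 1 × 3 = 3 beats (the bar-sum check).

1) 0.0ms=0b +321.429ms=3/4b
2) 321.429ms=3/4b +642.857ms=3/2b
3) 964.286ms=9/4b +321.429ms=3/4b
Σ=3b of 3 (140bpm 3/4) — PASS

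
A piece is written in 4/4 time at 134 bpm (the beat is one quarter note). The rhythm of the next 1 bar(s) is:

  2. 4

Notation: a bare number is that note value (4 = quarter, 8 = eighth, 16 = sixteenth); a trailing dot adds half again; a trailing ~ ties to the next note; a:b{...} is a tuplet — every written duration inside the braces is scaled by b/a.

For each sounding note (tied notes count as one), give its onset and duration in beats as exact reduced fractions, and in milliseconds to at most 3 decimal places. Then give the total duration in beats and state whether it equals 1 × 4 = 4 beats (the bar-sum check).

1) 0.0ms=0b +1343.284ms=3b
2) 1343.284ms=3b +447.761ms=1b
Σ=4b of 4 (134bpm 4/4) — PASS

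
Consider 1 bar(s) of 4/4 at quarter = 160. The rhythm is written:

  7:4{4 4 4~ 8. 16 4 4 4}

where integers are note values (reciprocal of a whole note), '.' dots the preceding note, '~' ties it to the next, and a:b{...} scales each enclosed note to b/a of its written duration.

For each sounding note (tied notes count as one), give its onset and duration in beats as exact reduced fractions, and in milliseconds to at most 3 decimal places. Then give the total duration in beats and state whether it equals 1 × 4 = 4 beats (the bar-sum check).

1) 0.0ms=0b +214.286ms=4/7b
2) 214.286ms=4/7b +214.286ms=4/7b
3) 428.571ms=8/7b +375.0ms=1b
4) 803.571ms=15/7b +53.571ms=1/7b
5) 857.143ms=16/7b +214.286ms=4/7b
6) 1071.429ms=20/7b +214.286ms=4/7b
7) 1285.714ms=24/7b +214.286ms=4/7b
Σ=4b of 4 (160bpm 4/4) — PASS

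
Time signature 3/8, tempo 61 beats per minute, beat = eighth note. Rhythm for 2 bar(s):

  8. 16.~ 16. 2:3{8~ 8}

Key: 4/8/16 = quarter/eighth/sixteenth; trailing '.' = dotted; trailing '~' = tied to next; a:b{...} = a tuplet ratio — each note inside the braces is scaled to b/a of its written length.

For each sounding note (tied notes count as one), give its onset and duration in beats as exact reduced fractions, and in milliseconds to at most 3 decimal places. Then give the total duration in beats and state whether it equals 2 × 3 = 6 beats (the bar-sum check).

1) 0.0ms=0b +1475.41ms=3/2b
2) 1475.41ms=3/2b +1475.41ms=3/2b
3) 2950.82ms=3b +2950.82ms=3b
Σ=6b of 6 (61bpm 3/8) — PASS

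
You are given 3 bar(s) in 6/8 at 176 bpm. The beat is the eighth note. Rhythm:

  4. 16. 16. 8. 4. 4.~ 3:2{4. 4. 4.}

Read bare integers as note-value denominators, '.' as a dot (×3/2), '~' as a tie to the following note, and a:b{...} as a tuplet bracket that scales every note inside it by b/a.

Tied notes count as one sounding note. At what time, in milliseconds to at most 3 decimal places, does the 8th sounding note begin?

note 8 onset = 16b = 5454.545ms

1. 0.0ms @ 0 + 1022.727ms (3)
2. 1022.727ms @ 3 + 255.682ms (3/4)
3. 1278.409ms @ 15/4 + 255.682ms (3/4)
4. 1534.091ms @ 9/2 + 511.364ms (3/2)
5. 2045.455ms @ 6 + 1022.727ms (3)
6. 3068.182ms @ 9 + 1704.545ms (5)
7. 4772.727ms @ 14 + 681.818ms (2)
8. 5454.545ms @ 16 + 681.818ms (2)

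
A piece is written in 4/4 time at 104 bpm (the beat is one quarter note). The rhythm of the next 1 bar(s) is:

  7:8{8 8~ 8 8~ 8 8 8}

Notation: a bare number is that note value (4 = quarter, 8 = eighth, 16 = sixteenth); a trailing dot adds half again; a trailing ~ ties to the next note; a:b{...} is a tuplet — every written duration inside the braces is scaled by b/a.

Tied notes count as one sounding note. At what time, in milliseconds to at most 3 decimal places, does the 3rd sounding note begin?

note 3 onset = 12/7b = 989.011ms

1. 0.0ms @ 0 + 329.67ms (4/7)
2. 329.67ms @ 4/7 + 659.341ms (8/7)
3. 989.011ms @ 12/7 + 659.341ms (8/7)
4. 1648.352ms @ 20/7 + 329.67ms (4/7)
5. 1978.022ms @ 24/7 + 329.67ms (4/7)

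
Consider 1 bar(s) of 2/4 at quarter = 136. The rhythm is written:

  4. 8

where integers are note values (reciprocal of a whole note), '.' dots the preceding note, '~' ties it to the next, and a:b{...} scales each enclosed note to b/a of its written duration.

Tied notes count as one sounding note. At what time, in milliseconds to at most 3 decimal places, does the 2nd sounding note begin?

note 2 onset = 3/2b = 661.765ms

1. 0.0ms @ 0 + 661.765ms (3/2)
2. 661.765ms @ 3/2 + 220.588ms (1/2)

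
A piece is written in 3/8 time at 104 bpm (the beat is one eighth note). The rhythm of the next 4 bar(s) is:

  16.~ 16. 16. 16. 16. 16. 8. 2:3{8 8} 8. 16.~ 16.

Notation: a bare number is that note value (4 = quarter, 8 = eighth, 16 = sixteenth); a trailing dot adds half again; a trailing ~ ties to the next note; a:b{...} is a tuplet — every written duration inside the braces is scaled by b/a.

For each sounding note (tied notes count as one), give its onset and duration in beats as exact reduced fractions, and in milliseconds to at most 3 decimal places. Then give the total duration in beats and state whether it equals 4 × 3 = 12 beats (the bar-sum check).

1) 0.0ms=0b +865.385ms=3/2b
2) 865.385ms=3/2b +432.692ms=3/4b
3) 1298.077ms=9/4b +432.692ms=3/4b
4) 1730.769ms=3b +432.692ms=3/4b
5) 2163.462ms=15/4b +432.692ms=3/4b
6) 2596.154ms=9/2b +865.385ms=3/2b
7) 3461.538ms=6b +865.385ms=3/2b
8) 4326.923ms=15/2b +865.385ms=3/2b
9) 5192.308ms=9b +865.385ms=3/2b
10) 6057.692ms=21/2b +865.385ms=3/2b
Σ=12b of 12 (104bpm 3/8) — PASS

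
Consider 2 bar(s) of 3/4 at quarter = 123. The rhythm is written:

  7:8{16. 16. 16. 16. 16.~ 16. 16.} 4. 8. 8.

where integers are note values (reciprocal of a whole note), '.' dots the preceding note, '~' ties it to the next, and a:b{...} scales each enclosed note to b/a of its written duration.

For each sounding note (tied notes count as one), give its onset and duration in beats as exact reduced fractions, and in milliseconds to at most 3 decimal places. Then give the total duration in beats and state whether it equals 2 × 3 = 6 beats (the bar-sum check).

1) 0.0ms=0b +209.059ms=3/7b
2) 209.059ms=3/7b +209.059ms=3/7b
3) 418.118ms=6/7b +209.059ms=3/7b
4) 627.178ms=9/7b +209.059ms=3/7b
5) 836.237ms=12/7b +418.118ms=6/7b
6) 1254.355ms=18/7b +209.059ms=3/7b
7) 1463.415ms=3b +731.707ms=3/2b
8) 2195.122ms=9/2b +365.854ms=3/4b
9) 2560.976ms=21/4b +365.854ms=3/4b
Σ=6b of 6 (123bpm 3/4) — PASS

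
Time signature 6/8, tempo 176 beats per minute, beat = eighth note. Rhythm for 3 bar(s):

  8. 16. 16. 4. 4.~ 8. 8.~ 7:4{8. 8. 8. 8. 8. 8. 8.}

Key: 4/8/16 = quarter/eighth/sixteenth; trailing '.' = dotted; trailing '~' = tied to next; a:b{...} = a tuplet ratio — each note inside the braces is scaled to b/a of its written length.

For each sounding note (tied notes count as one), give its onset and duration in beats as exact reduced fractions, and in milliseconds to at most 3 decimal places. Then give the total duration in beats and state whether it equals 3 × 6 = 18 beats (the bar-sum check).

1) 0.0ms=0b +511.364ms=3/2b
2) 511.364ms=3/2b +255.682ms=3/4b
3) 767.045ms=9/4b +255.682ms=3/4b
4) 1022.727ms=3b +1022.727ms=3b
5) 2045.455ms=6b +1534.091ms=9/2b
6) 3579.545ms=21/2b +803.571ms=33/14b
7) 4383.117ms=90/7b +292.208ms=6/7b
8) 4675.325ms=96/7b +292.208ms=6/7b
9) 4967.532ms=102/7b +292.208ms=6/7b
10) 5259.74ms=108/7b +292.208ms=6/7b
11) 5551.948ms=114/7b +292.208ms=6/7b
12) 5844.156ms=120/7b +292.208ms=6/7b
Σ=18b of 18 (176bpm 6/8) — PASS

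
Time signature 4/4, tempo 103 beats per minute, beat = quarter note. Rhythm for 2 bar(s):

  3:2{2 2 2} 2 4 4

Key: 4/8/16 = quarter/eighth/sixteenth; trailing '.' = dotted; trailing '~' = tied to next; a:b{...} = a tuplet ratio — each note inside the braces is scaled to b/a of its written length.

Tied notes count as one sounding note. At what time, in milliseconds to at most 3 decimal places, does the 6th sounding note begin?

note 6 onset = 7b = 4077.67ms

1. 0.0ms @ 0 + 776.699ms (4/3)
2. 776.699ms @ 4/3 + 776.699ms (4/3)
3. 1553.398ms @ 8/3 + 776.699ms (4/3)
4. 2330.097ms @ 4 + 1165.049ms (2)
5. 3495.146ms @ 6 + 582.524ms (1)
6. 4077.67ms @ 7 + 582.524ms (1)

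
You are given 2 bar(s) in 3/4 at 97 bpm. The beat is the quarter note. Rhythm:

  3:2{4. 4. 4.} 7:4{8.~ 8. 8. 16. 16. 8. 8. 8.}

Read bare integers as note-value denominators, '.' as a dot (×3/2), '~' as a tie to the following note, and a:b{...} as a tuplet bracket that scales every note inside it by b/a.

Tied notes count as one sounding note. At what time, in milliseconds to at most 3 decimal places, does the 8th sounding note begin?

1. 0.0ms @ 0 + 618.557ms (1)
2. 618.557ms @ 1 + 618.557ms (1)
3. 1237.113ms @ 2 + 618.557ms (1)
4. 1855.67ms @ 3 + 530.191ms (6/7)
5. 2385.862ms @ 27/7 + 265.096ms (3/7)
6. 2650.957ms @ 30/7 + 132.548ms (3/14)
7. 2783.505ms @ 9/2 + 132.548ms (3/14)
8. 2916.053ms @ 33/7 + 265.096ms (3/7)
9. 3181.149ms @ 36/7 + 265.096ms (3/7)
10. 3446.244ms @ 39/7 + 265.096ms (3/7)

note 8 onset = 33/7b = 2916.053ms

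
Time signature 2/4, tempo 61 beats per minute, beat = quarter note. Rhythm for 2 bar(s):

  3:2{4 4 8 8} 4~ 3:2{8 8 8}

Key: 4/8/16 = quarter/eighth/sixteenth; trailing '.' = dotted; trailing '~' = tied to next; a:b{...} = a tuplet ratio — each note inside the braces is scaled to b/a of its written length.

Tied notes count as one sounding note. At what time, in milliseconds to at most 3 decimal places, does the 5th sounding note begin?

note 5 onset = 2b = 1967.213ms

1. 0.0ms @ 0 + 655.738ms (2/3)
2. 655.738ms @ 2/3 + 655.738ms (2/3)
3. 1311.475ms @ 4/3 + 327.869ms (1/3)
4. 1639.344ms @ 5/3 + 327.869ms (1/3)
5. 1967.213ms @ 2 + 1311.475ms (4/3)
6. 3278.689ms @ 10/3 + 327.869ms (1/3)
7. 3606.557ms @ 11/3 + 327.869ms (1/3)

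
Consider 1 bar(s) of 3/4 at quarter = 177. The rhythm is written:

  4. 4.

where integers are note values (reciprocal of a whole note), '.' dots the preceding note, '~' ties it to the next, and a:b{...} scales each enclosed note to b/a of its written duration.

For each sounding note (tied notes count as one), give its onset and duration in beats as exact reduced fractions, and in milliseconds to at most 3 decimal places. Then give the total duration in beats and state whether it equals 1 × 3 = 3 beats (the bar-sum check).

1) 0.0ms=0b +508.475ms=3/2b
2) 508.475ms=3/2b +508.475ms=3/2b
Σ=3b of 3 (177bpm 3/4) — PASS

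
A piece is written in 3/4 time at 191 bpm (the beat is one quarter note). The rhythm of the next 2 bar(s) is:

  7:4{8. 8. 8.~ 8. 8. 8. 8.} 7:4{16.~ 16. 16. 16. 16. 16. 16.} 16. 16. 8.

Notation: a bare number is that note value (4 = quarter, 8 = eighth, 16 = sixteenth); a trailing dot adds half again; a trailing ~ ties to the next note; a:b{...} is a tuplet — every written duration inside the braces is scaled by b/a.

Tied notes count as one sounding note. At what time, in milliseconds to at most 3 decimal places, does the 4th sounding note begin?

1. 0.0ms @ 0 + 134.63ms (3/7)
2. 134.63ms @ 3/7 + 134.63ms (3/7)
3. 269.26ms @ 6/7 + 269.26ms (6/7)
4. 538.519ms @ 12/7 + 134.63ms (3/7)
5. 673.149ms @ 15/7 + 134.63ms (3/7)
6. 807.779ms @ 18/7 + 134.63ms (3/7)
7. 942.408ms @ 3 + 134.63ms (3/7)
8. 1077.038ms @ 24/7 + 67.315ms (3/14)
9. 1144.353ms @ 51/14 + 67.315ms (3/14)
10. 1211.668ms @ 27/7 + 67.315ms (3/14)
11. 1278.983ms @ 57/14 + 67.315ms (3/14)
12. 1346.298ms @ 30/7 + 67.315ms (3/14)
13. 1413.613ms @ 9/2 + 117.801ms (3/8)
14. 1531.414ms @ 39/8 + 117.801ms (3/8)
15. 1649.215ms @ 21/4 + 235.602ms (3/4)

note 4 onset = 12/7b = 538.519ms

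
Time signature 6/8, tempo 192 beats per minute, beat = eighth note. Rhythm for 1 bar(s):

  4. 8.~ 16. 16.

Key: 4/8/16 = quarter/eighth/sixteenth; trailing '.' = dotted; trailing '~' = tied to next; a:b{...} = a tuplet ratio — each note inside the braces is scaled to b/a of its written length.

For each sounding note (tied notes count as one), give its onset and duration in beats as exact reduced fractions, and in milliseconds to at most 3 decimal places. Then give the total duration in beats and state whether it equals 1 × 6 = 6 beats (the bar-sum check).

1) 0.0ms=0b +937.5ms=3b
2) 937.5ms=3b +703.125ms=9/4b
3) 1640.625ms=21/4b +234.375ms=3/4b
Σ=6b of 6 (192bpm 6/8) — PASS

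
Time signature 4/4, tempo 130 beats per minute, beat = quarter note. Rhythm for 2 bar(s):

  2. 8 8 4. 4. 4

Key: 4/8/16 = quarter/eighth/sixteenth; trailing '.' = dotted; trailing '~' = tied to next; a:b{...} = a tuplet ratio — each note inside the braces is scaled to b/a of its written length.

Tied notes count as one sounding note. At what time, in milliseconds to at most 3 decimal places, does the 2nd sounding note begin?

1. 0.0ms @ 0 + 1384.615ms (3)
2. 1384.615ms @ 3 + 230.769ms (1/2)
3. 1615.385ms @ 7/2 + 230.769ms (1/2)
4. 1846.154ms @ 4 + 692.308ms (3/2)
5. 2538.462ms @ 11/2 + 692.308ms (3/2)
6. 3230.769ms @ 7 + 461.538ms (1)

note 2 onset = 3b = 1384.615ms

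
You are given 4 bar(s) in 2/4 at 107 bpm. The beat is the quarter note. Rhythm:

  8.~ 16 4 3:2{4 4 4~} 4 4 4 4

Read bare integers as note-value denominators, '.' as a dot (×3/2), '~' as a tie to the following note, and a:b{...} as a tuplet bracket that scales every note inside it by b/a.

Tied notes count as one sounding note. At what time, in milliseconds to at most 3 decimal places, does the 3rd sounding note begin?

note 3 onset = 2b = 1121.495ms

1. 0.0ms @ 0 + 560.748ms (1)
2. 560.748ms @ 1 + 560.748ms (1)
3. 1121.495ms @ 2 + 373.832ms (2/3)
4. 1495.327ms @ 8/3 + 373.832ms (2/3)
5. 1869.159ms @ 10/3 + 934.579ms (5/3)
6. 2803.738ms @ 5 + 560.748ms (1)
7. 3364.486ms @ 6 + 560.748ms (1)
8. 3925.234ms @ 7 + 560.748ms (1)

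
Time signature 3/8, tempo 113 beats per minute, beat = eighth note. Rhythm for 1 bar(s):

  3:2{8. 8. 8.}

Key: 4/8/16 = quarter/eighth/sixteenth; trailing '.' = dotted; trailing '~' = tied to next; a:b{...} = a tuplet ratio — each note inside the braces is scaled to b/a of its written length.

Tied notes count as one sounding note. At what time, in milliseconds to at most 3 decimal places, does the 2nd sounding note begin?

1. 0.0ms @ 0 + 530.973ms (1)
2. 530.973ms @ 1 + 530.973ms (1)
3. 1061.947ms @ 2 + 530.973ms (1)

note 2 onset = 1b = 530.973ms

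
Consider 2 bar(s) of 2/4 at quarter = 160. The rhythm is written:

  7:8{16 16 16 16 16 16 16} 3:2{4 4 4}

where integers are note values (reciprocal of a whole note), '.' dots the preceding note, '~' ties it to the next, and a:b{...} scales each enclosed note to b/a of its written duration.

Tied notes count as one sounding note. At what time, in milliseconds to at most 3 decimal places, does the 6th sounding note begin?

1. 0.0ms @ 0 + 107.143ms (2/7)
2. 107.143ms @ 2/7 + 107.143ms (2/7)
3. 214.286ms @ 4/7 + 107.143ms (2/7)
4. 321.429ms @ 6/7 + 107.143ms (2/7)
5. 428.571ms @ 8/7 + 107.143ms (2/7)
6. 535.714ms @ 10/7 + 107.143ms (2/7)
7. 642.857ms @ 12/7 + 107.143ms (2/7)
8. 750.0ms @ 2 + 250.0ms (2/3)
9. 1000.0ms @ 8/3 + 250.0ms (2/3)
10. 1250.0ms @ 10/3 + 250.0ms (2/3)

note 6 onset = 10/7b = 535.714ms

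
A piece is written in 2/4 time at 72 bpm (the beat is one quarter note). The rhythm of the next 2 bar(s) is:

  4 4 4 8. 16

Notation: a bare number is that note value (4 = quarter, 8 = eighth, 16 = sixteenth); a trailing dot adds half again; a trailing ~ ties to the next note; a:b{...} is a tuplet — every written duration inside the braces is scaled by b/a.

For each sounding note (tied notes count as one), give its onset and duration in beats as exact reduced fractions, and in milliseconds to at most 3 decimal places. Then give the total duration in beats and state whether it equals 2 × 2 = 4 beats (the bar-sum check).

1) 0.0ms=0b +833.333ms=1b
2) 833.333ms=1b +833.333ms=1b
3) 1666.667ms=2b +833.333ms=1b
4) 2500.0ms=3b +625.0ms=3/4b
5) 3125.0ms=15/4b +208.333ms=1/4b
Σ=4b of 4 (72bpm 2/4) — PASS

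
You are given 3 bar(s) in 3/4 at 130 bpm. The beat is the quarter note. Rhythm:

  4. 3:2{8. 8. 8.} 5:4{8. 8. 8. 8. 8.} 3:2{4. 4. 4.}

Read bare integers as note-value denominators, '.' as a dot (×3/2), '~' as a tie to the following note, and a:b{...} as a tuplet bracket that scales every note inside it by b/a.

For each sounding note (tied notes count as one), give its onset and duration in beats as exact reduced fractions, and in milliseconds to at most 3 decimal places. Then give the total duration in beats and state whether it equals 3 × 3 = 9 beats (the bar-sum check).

1) 0.0ms=0b +692.308ms=3/2b
2) 692.308ms=3/2b +230.769ms=1/2b
3) 923.077ms=2b +230.769ms=1/2b
4) 1153.846ms=5/2b +230.769ms=1/2b
5) 1384.615ms=3b +276.923ms=3/5b
6) 1661.538ms=18/5b +276.923ms=3/5b
7) 1938.462ms=21/5b +276.923ms=3/5b
8) 2215.385ms=24/5b +276.923ms=3/5b
9) 2492.308ms=27/5b +276.923ms=3/5b
10) 2769.231ms=6b +461.538ms=1b
11) 3230.769ms=7b +461.538ms=1b
12) 3692.308ms=8b +461.538ms=1b
Σ=9b of 9 (130bpm 3/4) — PASS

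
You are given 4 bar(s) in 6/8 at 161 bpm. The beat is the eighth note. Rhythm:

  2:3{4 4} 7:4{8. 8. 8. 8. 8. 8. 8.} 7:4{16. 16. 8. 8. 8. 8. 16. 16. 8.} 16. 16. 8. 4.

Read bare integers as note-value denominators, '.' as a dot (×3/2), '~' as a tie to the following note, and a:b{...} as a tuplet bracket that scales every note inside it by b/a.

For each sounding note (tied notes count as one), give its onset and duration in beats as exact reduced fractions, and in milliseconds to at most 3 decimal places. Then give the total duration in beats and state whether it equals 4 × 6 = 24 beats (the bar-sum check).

1) 0.0ms=0b +1118.012ms=3b
2) 1118.012ms=3b +1118.012ms=3b
3) 2236.025ms=6b +319.432ms=6/7b
4) 2555.457ms=48/7b +319.432ms=6/7b
5) 2874.889ms=54/7b +319.432ms=6/7b
6) 3194.321ms=60/7b +319.432ms=6/7b
7) 3513.753ms=66/7b +319.432ms=6/7b
8) 3833.185ms=72/7b +319.432ms=6/7b
9) 4152.618ms=78/7b +319.432ms=6/7b
10) 4472.05ms=12b +159.716ms=3/7b
11) 4631.766ms=87/7b +159.716ms=3/7b
12) 4791.482ms=90/7b +319.432ms=6/7b
13) 5110.914ms=96/7b +319.432ms=6/7b
14) 5430.346ms=102/7b +319.432ms=6/7b
15) 5749.778ms=108/7b +319.432ms=6/7b
16) 6069.21ms=114/7b +159.716ms=3/7b
17) 6228.926ms=117/7b +159.716ms=3/7b
18) 6388.642ms=120/7b +319.432ms=6/7b
19) 6708.075ms=18b +279.503ms=3/4b
20) 6987.578ms=75/4b +279.503ms=3/4b
21) 7267.081ms=39/2b +559.006ms=3/2b
22) 7826.087ms=21b +1118.012ms=3b
Σ=24b of 24 (161bpm 6/8) — PASS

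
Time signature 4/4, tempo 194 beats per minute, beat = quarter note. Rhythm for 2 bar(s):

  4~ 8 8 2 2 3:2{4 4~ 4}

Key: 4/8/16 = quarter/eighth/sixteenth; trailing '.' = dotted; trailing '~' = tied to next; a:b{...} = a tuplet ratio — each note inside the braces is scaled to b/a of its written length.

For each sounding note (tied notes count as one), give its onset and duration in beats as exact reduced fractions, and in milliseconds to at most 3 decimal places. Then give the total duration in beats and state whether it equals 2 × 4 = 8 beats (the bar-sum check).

1) 0.0ms=0b +463.918ms=3/2b
2) 463.918ms=3/2b +154.639ms=1/2b
3) 618.557ms=2b +618.557ms=2b
4) 1237.113ms=4b +618.557ms=2b
5) 1855.67ms=6b +206.186ms=2/3b
6) 2061.856ms=20/3b +412.371ms=4/3b
Σ=8b of 8 (194bpm 4/4) — PASS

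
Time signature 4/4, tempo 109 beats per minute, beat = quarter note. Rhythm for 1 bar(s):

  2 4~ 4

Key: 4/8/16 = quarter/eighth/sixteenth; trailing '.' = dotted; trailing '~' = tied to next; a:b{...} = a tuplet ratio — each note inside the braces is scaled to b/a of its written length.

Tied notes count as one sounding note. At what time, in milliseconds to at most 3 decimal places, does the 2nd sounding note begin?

note 2 onset = 2b = 1100.917ms

1. 0.0ms @ 0 + 1100.917ms (2)
2. 1100.917ms @ 2 + 1100.917ms (2)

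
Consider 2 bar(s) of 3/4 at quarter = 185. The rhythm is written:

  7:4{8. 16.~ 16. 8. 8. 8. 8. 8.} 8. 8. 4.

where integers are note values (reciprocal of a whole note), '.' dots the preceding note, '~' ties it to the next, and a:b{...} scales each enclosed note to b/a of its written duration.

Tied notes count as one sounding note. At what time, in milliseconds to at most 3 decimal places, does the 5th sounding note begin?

note 5 onset = 12/7b = 555.985ms

1. 0.0ms @ 0 + 138.996ms (3/7)
2. 138.996ms @ 3/7 + 138.996ms (3/7)
3. 277.992ms @ 6/7 + 138.996ms (3/7)
4. 416.988ms @ 9/7 + 138.996ms (3/7)
5. 555.985ms @ 12/7 + 138.996ms (3/7)
6. 694.981ms @ 15/7 + 138.996ms (3/7)
7. 833.977ms @ 18/7 + 138.996ms (3/7)
8. 972.973ms @ 3 + 243.243ms (3/4)
9. 1216.216ms @ 15/4 + 243.243ms (3/4)
10. 1459.459ms @ 9/2 + 486.486ms (3/2)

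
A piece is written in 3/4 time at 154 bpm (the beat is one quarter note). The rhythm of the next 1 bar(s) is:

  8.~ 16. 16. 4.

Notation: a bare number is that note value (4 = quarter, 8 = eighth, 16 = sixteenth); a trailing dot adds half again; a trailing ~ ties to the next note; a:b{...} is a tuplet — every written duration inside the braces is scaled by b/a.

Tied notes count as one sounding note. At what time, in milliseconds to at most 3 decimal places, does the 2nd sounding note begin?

note 2 onset = 9/8b = 438.312ms

1. 0.0ms @ 0 + 438.312ms (9/8)
2. 438.312ms @ 9/8 + 146.104ms (3/8)
3. 584.416ms @ 3/2 + 584.416ms (3/2)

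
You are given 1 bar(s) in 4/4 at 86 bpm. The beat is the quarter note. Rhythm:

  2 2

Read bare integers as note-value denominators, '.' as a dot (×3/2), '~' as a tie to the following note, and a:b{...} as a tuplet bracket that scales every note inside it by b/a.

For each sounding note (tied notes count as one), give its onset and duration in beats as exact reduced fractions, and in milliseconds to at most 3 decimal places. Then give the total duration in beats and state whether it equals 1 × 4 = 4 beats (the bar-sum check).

1) 0.0ms=0b +1395.349ms=2b
2) 1395.349ms=2b +1395.349ms=2b
Σ=4b of 4 (86bpm 4/4) — PASS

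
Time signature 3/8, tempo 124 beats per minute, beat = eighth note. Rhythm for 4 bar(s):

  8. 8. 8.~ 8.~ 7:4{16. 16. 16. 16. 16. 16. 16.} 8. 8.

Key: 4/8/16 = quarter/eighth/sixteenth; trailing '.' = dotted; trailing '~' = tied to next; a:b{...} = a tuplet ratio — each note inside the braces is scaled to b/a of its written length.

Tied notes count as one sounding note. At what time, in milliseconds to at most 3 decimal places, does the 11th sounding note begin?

1. 0.0ms @ 0 + 725.806ms (3/2)
2. 725.806ms @ 3/2 + 725.806ms (3/2)
3. 1451.613ms @ 3 + 1658.986ms (24/7)
4. 3110.599ms @ 45/7 + 207.373ms (3/7)
5. 3317.972ms @ 48/7 + 207.373ms (3/7)
6. 3525.346ms @ 51/7 + 207.373ms (3/7)
7. 3732.719ms @ 54/7 + 207.373ms (3/7)
8. 3940.092ms @ 57/7 + 207.373ms (3/7)
9. 4147.465ms @ 60/7 + 207.373ms (3/7)
10. 4354.839ms @ 9 + 725.806ms (3/2)
11. 5080.645ms @ 21/2 + 725.806ms (3/2)

note 11 onset = 21/2b = 5080.645ms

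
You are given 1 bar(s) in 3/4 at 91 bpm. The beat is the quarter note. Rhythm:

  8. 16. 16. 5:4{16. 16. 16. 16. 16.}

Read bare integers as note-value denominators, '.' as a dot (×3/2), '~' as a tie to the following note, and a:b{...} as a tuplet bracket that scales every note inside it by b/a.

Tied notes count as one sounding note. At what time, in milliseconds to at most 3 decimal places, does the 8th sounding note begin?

1. 0.0ms @ 0 + 494.505ms (3/4)
2. 494.505ms @ 3/4 + 247.253ms (3/8)
3. 741.758ms @ 9/8 + 247.253ms (3/8)
4. 989.011ms @ 3/2 + 197.802ms (3/10)
5. 1186.813ms @ 9/5 + 197.802ms (3/10)
6. 1384.615ms @ 21/10 + 197.802ms (3/10)
7. 1582.418ms @ 12/5 + 197.802ms (3/10)
8. 1780.22ms @ 27/10 + 197.802ms (3/10)

note 8 onset = 27/10b = 1780.22ms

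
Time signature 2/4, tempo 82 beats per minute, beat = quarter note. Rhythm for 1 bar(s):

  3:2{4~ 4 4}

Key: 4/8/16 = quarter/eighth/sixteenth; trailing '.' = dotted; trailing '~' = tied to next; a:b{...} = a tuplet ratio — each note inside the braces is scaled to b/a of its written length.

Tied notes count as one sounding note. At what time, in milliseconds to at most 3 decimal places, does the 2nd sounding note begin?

note 2 onset = 4/3b = 975.61ms

1. 0.0ms @ 0 + 975.61ms (4/3)
2. 975.61ms @ 4/3 + 487.805ms (2/3)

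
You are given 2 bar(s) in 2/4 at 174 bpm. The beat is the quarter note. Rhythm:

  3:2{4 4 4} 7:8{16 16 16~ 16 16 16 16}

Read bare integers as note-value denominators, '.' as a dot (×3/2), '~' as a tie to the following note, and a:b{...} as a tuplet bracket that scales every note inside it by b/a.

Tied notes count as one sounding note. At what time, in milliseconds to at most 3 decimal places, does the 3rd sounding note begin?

note 3 onset = 4/3b = 459.77ms

1. 0.0ms @ 0 + 229.885ms (2/3)
2. 229.885ms @ 2/3 + 229.885ms (2/3)
3. 459.77ms @ 4/3 + 229.885ms (2/3)
4. 689.655ms @ 2 + 98.522ms (2/7)
5. 788.177ms @ 16/7 + 98.522ms (2/7)
6. 886.7ms @ 18/7 + 197.044ms (4/7)
7. 1083.744ms @ 22/7 + 98.522ms (2/7)
8. 1182.266ms @ 24/7 + 98.522ms (2/7)
9. 1280.788ms @ 26/7 + 98.522ms (2/7)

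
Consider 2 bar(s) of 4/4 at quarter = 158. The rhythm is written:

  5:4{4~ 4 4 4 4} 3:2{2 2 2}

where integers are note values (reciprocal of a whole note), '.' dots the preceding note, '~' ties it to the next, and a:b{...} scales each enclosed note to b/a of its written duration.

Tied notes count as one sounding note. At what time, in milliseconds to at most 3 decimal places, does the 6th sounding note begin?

1. 0.0ms @ 0 + 607.595ms (8/5)
2. 607.595ms @ 8/5 + 303.797ms (4/5)
3. 911.392ms @ 12/5 + 303.797ms (4/5)
4. 1215.19ms @ 16/5 + 303.797ms (4/5)
5. 1518.987ms @ 4 + 506.329ms (4/3)
6. 2025.316ms @ 16/3 + 506.329ms (4/3)
7. 2531.646ms @ 20/3 + 506.329ms (4/3)

note 6 onset = 16/3b = 2025.316ms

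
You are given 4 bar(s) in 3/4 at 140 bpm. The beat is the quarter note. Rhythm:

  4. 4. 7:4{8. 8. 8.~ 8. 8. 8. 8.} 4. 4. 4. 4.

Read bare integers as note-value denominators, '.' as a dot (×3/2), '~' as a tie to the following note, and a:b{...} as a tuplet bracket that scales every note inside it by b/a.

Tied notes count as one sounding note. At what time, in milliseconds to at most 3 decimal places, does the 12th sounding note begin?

1. 0.0ms @ 0 + 642.857ms (3/2)
2. 642.857ms @ 3/2 + 642.857ms (3/2)
3. 1285.714ms @ 3 + 183.673ms (3/7)
4. 1469.388ms @ 24/7 + 183.673ms (3/7)
5. 1653.061ms @ 27/7 + 367.347ms (6/7)
6. 2020.408ms @ 33/7 + 183.673ms (3/7)
7. 2204.082ms @ 36/7 + 183.673ms (3/7)
8. 2387.755ms @ 39/7 + 183.673ms (3/7)
9. 2571.429ms @ 6 + 642.857ms (3/2)
10. 3214.286ms @ 15/2 + 642.857ms (3/2)
11. 3857.143ms @ 9 + 642.857ms (3/2)
12. 4500.0ms @ 21/2 + 642.857ms (3/2)

note 12 onset = 21/2b = 4500.0ms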